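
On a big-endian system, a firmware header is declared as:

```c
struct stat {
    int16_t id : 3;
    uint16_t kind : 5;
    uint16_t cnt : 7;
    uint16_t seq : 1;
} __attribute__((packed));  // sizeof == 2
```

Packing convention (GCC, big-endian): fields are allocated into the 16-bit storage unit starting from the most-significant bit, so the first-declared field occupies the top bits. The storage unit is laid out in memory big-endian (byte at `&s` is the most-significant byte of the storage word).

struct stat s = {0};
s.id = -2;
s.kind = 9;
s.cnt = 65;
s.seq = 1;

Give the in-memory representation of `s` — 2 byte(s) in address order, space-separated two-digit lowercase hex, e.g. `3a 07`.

c9 83

[13+:3] id=-2 & 0x7 = 0x6; word=0xc000
[8+:5] kind=9 & 0x1f = 0x9; word=0xc900
[1+:7] cnt=65 & 0x7f = 0x41; word=0xc982
[0+:1] seq=1 & 0x1 = 0x1; word=0xc983
word = 0xc983 → big-endian bytes:
  [0]=0xc9  [1]=0x83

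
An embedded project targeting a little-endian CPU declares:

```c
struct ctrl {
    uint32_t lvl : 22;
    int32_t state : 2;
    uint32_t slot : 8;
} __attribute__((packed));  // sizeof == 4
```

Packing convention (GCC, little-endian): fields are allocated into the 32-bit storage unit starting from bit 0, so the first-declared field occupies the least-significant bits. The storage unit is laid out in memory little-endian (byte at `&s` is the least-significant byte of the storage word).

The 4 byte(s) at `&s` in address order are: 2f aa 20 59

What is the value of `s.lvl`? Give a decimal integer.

[0]=0x2f [1]=0xaa [2]=0x20 [3]=0x59 (little-endian) → word 0x5920aa2f
lvl:22 @ bit 0 → (0x5920aa2f>>0)&0x3fffff = 0x20aa2f  ←
state:2 @ bit 22 → (0x5920aa2f>>22)&0x3 = 0x0
slot:8 @ bit 24 → (0x5920aa2f>>24)&0xff = 0x59

2140719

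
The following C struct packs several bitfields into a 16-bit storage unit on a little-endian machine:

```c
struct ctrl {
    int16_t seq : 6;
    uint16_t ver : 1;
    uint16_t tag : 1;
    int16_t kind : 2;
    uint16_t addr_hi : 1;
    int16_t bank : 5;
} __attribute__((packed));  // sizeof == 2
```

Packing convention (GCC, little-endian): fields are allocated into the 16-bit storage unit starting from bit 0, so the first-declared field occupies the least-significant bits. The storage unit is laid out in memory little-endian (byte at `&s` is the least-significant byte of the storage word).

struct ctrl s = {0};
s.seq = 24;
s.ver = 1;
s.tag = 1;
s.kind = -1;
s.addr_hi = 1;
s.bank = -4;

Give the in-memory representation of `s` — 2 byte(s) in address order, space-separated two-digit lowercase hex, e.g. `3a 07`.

seq:6 = 24 → 0x18 << 0 → word 0x0018
ver:1 = 1 → 0x1 << 6 → word 0x0058
tag:1 = 1 → 0x1 << 7 → word 0x00d8
kind:2 = -1 → 0x3 << 8 → word 0x03d8
addr_hi:1 = 1 → 0x1 << 10 → word 0x07d8
bank:5 = -4 → 0x1c << 11 → word 0xe7d8
word = 0xe7d8 → little-endian bytes:
  [0]=0xd8  [1]=0xe7

d8 e7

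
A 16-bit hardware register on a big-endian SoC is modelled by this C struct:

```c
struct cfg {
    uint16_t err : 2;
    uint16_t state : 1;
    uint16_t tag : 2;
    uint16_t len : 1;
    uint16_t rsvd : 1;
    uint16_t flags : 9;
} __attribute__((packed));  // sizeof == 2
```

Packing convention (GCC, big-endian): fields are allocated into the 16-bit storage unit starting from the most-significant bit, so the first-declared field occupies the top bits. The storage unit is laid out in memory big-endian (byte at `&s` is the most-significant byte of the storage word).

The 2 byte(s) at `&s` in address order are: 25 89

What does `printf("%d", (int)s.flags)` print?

[0]=0x25 [1]=0x89 (big-endian) → word 0x2589
err:2 @ bit 14 → (0x2589>>14)&0x3 = 0x0
state:1 @ bit 13 → (0x2589>>13)&0x1 = 0x1
tag:2 @ bit 11 → (0x2589>>11)&0x3 = 0x0
len:1 @ bit 10 → (0x2589>>10)&0x1 = 0x1
rsvd:1 @ bit 9 → (0x2589>>9)&0x1 = 0x0
flags:9 @ bit 0 → (0x2589>>0)&0x1ff = 0x189  ←

393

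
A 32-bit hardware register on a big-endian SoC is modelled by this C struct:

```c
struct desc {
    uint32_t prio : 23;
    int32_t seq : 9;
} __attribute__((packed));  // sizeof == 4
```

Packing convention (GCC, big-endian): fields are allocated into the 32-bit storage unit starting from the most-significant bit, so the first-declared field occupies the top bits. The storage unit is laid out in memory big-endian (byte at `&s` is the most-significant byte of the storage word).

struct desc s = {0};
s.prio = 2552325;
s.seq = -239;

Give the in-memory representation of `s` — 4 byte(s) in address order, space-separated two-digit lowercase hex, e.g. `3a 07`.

prio:23 = 2552325 → 0x26f205 << 9 → word 0x4de40a00
seq:9 = -239 → 0x111 << 0 → word 0x4de40b11
word = 0x4de40b11 → big-endian bytes:
  [0]=0x4d  [1]=0xe4  [2]=0x0b  [3]=0x11

4d e4 0b 11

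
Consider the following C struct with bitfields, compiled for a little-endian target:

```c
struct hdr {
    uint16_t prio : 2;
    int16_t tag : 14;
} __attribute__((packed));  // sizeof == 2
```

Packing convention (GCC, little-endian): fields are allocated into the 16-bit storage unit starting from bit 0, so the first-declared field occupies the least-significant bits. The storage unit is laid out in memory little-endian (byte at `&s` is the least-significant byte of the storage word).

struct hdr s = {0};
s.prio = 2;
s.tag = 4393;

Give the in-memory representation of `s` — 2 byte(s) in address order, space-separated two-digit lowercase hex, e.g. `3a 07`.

a6 44

[0+:2] prio=2 & 0x3 = 0x2; word=0x0002
[2+:14] tag=4393 & 0x3fff = 0x1129; word=0x44a6
word = 0x44a6 → little-endian bytes:
  [0]=0xa6  [1]=0x44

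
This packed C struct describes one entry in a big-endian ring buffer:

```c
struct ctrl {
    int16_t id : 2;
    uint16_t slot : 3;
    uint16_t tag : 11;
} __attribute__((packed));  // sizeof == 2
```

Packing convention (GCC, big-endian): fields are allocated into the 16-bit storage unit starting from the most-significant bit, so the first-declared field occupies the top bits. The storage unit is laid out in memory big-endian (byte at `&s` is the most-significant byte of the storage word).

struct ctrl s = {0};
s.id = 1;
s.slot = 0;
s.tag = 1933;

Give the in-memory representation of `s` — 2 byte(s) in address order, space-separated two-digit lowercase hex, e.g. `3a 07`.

47 8d

[14+:2] id=1 & 0x3 = 0x1; word=0x4000
[11+:3] slot=0 & 0x7 = 0x0; word=0x4000
[0+:11] tag=1933 & 0x7ff = 0x78d; word=0x478d
word = 0x478d → big-endian bytes:
  [0]=0x47  [1]=0x8d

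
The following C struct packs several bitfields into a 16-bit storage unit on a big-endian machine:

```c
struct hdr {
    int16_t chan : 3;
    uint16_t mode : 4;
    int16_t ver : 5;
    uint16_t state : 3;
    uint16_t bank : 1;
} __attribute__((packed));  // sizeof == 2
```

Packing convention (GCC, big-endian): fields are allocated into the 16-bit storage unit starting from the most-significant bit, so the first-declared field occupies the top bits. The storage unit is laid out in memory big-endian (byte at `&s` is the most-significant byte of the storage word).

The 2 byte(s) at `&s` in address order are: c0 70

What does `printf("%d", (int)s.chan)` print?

-2

[0]=0xc0 [1]=0x70 (big-endian) → word 0xc070
chan [13+:3] = (word>>13) & 0x7 = 6  ←
mode [9+:4] = (word>>9) & 0xf = 0
ver [4+:5] = (word>>4) & 0x1f = 7
state [1+:3] = (word>>1) & 0x7 = 0
bank [0+:1] = (word>>0) & 0x1 = 0
chan signed 3b, MSB=1: 6 - 8 = -2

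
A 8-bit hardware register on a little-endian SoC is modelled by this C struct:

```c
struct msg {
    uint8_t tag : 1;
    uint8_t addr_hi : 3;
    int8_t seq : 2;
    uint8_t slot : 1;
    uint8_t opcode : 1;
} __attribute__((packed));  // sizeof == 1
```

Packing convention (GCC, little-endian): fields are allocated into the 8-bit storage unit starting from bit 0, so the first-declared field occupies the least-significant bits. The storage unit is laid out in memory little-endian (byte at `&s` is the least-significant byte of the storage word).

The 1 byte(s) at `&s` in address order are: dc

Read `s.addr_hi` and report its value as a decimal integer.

[0]=0xdc (little-endian) → word 0xdc
tag [0+:1] = (word>>0) & 0x1 = 0
addr_hi [1+:3] = (word>>1) & 0x7 = 6  ←
seq [4+:2] = (word>>4) & 0x3 = 1
slot [6+:1] = (word>>6) & 0x1 = 1
opcode [7+:1] = (word>>7) & 0x1 = 1

6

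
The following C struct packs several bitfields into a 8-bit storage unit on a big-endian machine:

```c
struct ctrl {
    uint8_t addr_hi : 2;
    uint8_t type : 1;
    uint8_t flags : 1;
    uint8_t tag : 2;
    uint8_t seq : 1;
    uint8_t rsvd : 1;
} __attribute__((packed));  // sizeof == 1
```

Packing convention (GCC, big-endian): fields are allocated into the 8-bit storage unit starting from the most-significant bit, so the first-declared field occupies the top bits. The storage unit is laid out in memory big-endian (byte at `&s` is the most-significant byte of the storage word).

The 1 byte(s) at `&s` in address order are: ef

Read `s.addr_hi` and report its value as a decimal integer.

3

[0]=0xef (big-endian) → word 0xef
addr_hi [6+:2] = (word>>6) & 0x3 = 3  ←
type [5+:1] = (word>>5) & 0x1 = 1
flags [4+:1] = (word>>4) & 0x1 = 0
tag [2+:2] = (word>>2) & 0x3 = 3
seq [1+:1] = (word>>1) & 0x1 = 1
rsvd [0+:1] = (word>>0) & 0x1 = 1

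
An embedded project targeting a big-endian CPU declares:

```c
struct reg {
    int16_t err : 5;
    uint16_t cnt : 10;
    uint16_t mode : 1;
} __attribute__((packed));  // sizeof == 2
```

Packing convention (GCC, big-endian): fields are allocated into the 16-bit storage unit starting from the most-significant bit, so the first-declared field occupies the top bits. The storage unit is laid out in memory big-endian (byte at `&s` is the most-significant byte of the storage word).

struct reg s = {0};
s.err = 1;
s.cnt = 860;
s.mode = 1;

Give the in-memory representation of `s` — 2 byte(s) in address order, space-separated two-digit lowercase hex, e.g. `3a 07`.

0e b9

err:5 = 1 → 0x1 << 11 → word 0x0800
cnt:10 = 860 → 0x35c << 1 → word 0x0eb8
mode:1 = 1 → 0x1 << 0 → word 0x0eb9
word = 0x0eb9 → big-endian bytes:
  [0]=0x0e  [1]=0xb9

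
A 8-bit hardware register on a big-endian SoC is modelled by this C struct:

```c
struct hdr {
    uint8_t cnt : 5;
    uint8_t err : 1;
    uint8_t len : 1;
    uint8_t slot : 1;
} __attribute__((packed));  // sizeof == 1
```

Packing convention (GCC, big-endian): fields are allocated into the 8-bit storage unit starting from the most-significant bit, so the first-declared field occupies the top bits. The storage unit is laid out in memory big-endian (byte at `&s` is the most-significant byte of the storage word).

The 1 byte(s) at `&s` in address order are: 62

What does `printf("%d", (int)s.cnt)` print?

12

[0]=0x62 (big-endian) → word 0x62
cnt [3+:5] = (word>>3) & 0x1f = 12  ←
err [2+:1] = (word>>2) & 0x1 = 0
len [1+:1] = (word>>1) & 0x1 = 1
slot [0+:1] = (word>>0) & 0x1 = 0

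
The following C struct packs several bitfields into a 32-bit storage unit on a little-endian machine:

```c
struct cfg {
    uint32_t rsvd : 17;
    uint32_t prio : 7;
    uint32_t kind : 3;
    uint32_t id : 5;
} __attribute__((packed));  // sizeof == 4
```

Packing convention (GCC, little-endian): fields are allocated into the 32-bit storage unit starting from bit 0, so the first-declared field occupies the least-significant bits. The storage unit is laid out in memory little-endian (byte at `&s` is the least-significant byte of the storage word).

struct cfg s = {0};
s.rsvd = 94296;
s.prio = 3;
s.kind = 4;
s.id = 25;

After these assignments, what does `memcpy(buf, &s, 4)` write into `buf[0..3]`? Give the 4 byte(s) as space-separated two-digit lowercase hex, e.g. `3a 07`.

rsvd:17 = 94296 → 0x17058 << 0 → word 0x00017058
prio:7 = 3 → 0x3 << 17 → word 0x00077058
kind:3 = 4 → 0x4 << 24 → word 0x04077058
id:5 = 25 → 0x19 << 27 → word 0xcc077058
word = 0xcc077058 → little-endian bytes:
  [0]=0x58  [1]=0x70  [2]=0x07  [3]=0xcc

58 70 07 cc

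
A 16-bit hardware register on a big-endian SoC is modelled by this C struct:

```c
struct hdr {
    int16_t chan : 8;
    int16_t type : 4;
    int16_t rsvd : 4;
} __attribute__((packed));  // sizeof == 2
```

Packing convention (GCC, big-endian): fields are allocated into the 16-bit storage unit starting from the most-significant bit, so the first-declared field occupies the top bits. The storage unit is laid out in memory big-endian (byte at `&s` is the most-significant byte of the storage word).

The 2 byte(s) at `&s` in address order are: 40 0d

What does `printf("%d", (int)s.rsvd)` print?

[0]=0x40 [1]=0x0d (big-endian) → word 0x400d
chan:8 @ bit 8 → (0x400d>>8)&0xff = 0x40
type:4 @ bit 4 → (0x400d>>4)&0xf = 0x0
rsvd:4 @ bit 0 → (0x400d>>0)&0xf = 0xd  ←
rsvd signed 4b, MSB=1: 13 - 16 = -3

-3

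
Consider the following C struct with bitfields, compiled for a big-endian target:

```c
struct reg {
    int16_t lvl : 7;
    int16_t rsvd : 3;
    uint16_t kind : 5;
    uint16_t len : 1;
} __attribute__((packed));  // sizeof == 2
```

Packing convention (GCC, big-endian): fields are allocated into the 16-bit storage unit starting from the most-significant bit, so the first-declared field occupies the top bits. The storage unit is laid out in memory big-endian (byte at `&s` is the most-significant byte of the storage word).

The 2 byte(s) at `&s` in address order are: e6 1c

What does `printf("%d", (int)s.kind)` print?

14

[0]=0xe6 [1]=0x1c (big-endian) → word 0xe61c
lvl [9+:7] = (word>>9) & 0x7f = 115
rsvd [6+:3] = (word>>6) & 0x7 = 0
kind [1+:5] = (word>>1) & 0x1f = 14  ←
len [0+:1] = (word>>0) & 0x1 = 0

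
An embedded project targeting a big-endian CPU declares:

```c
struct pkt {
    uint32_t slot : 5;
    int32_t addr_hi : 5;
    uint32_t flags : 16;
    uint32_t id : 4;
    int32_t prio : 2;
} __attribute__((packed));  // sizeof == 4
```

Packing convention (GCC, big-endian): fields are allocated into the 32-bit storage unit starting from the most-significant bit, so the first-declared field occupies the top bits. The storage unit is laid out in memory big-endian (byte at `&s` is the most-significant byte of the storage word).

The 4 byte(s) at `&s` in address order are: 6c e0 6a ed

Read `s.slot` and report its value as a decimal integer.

13

[0]=0x6c [1]=0xe0 [2]=0x6a [3]=0xed (big-endian) → word 0x6ce06aed
slot [27+:5] = (word>>27) & 0x1f = 13  ←
addr_hi [22+:5] = (word>>22) & 0x1f = 19
flags [6+:16] = (word>>6) & 0xffff = 33195
id [2+:4] = (word>>2) & 0xf = 11
prio [0+:2] = (word>>0) & 0x3 = 1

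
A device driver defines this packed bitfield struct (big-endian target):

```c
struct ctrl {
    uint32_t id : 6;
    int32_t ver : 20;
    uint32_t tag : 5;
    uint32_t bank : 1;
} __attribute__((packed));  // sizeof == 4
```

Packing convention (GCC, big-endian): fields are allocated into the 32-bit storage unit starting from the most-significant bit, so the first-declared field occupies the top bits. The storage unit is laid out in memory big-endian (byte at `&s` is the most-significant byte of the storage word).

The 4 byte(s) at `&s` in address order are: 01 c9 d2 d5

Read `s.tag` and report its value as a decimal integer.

10

[0]=0x01 [1]=0xc9 [2]=0xd2 [3]=0xd5 (big-endian) → word 0x01c9d2d5
id [26+:6] = (word>>26) & 0x3f = 0
ver [6+:20] = (word>>6) & 0xfffff = 468811
tag [1+:5] = (word>>1) & 0x1f = 10  ←
bank [0+:1] = (word>>0) & 0x1 = 1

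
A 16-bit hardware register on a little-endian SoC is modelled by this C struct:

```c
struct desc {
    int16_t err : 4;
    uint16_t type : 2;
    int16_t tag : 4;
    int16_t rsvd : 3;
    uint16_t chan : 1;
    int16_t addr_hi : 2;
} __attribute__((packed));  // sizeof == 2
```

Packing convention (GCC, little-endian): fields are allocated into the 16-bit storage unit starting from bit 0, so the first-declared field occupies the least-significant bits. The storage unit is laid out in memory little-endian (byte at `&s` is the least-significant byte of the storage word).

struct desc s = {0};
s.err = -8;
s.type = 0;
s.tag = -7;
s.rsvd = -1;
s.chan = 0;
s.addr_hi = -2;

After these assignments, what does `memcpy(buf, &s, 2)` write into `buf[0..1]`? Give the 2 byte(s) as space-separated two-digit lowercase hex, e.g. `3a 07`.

err:4 = -8 → 0x8 << 0 → word 0x0008
type:2 = 0 → 0x0 << 4 → word 0x0008
tag:4 = -7 → 0x9 << 6 → word 0x0248
rsvd:3 = -1 → 0x7 << 10 → word 0x1e48
chan:1 = 0 → 0x0 << 13 → word 0x1e48
addr_hi:2 = -2 → 0x2 << 14 → word 0x9e48
word = 0x9e48 → little-endian bytes:
  [0]=0x48  [1]=0x9e

48 9e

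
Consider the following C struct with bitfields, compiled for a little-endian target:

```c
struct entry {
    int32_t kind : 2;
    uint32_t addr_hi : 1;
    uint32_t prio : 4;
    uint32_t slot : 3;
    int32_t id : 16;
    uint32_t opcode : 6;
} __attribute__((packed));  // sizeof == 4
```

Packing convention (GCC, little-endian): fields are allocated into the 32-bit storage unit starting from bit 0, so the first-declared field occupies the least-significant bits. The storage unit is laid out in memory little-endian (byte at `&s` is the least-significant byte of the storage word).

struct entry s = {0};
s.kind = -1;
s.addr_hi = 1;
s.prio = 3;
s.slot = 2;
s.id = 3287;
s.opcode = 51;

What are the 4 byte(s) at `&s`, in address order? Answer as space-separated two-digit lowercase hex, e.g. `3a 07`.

[0+:2] kind=-1 & 0x3 = 0x3; word=0x00000003
[2+:1] addr_hi=1 & 0x1 = 0x1; word=0x00000007
[3+:4] prio=3 & 0xf = 0x3; word=0x0000001f
[7+:3] slot=2 & 0x7 = 0x2; word=0x0000011f
[10+:16] id=3287 & 0xffff = 0xcd7; word=0x00335d1f
[26+:6] opcode=51 & 0x3f = 0x33; word=0xcc335d1f
word = 0xcc335d1f → little-endian bytes:
  [0]=0x1f  [1]=0x5d  [2]=0x33  [3]=0xcc

1f 5d 33 cc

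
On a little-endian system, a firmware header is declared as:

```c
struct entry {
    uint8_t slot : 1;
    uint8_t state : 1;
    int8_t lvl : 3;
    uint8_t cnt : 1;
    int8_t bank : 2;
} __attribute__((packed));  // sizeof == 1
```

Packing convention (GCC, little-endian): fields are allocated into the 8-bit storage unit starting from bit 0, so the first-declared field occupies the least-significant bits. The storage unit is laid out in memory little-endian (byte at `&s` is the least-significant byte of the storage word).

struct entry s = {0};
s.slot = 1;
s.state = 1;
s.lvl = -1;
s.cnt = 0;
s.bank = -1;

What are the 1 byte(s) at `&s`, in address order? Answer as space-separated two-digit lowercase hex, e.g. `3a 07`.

slot (1b) val=1 bits=0x1 at bit 0: 0x01
state (1b) val=1 bits=0x1 at bit 1: 0x03
lvl (3b) val=-1 bits=0x7 at bit 2: 0x1f
cnt (1b) val=0 bits=0x0 at bit 5: 0x1f
bank (2b) val=-1 bits=0x3 at bit 6: 0xdf
word = 0xdf → little-endian bytes:
  [0]=0xdf

df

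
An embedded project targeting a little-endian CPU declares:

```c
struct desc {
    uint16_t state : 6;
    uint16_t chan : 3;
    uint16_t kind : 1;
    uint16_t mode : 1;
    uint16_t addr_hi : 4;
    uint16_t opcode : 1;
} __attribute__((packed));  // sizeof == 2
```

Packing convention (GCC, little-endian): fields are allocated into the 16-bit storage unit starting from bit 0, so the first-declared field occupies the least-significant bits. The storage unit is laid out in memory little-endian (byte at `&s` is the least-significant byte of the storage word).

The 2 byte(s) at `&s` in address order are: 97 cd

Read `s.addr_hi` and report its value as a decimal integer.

[0]=0x97 [1]=0xcd (little-endian) → word 0xcd97
state [0+:6] = (word>>0) & 0x3f = 23
chan [6+:3] = (word>>6) & 0x7 = 6
kind [9+:1] = (word>>9) & 0x1 = 0
mode [10+:1] = (word>>10) & 0x1 = 1
addr_hi [11+:4] = (word>>11) & 0xf = 9  ←
opcode [15+:1] = (word>>15) & 0x1 = 1

9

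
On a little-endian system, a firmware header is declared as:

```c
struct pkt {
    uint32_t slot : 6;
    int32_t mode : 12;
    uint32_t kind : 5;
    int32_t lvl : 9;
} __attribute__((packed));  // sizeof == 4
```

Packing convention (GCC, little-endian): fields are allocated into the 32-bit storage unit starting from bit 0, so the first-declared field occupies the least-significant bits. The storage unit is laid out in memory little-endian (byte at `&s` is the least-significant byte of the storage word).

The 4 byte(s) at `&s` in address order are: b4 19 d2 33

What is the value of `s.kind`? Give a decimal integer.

[0]=0xb4 [1]=0x19 [2]=0xd2 [3]=0x33 (little-endian) → word 0x33d219b4
slot:6 @ bit 0 → (0x33d219b4>>0)&0x3f = 0x34
mode:12 @ bit 6 → (0x33d219b4>>6)&0xfff = 0x866
kind:5 @ bit 18 → (0x33d219b4>>18)&0x1f = 0x14  ←
lvl:9 @ bit 23 → (0x33d219b4>>23)&0x1ff = 0x67

20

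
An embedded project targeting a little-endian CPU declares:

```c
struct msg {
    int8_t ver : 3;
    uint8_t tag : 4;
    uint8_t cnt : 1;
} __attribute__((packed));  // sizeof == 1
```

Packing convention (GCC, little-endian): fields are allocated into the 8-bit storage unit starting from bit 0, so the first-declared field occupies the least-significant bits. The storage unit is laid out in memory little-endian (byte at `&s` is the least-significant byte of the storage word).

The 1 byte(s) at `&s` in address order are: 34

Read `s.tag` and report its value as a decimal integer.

6

[0]=0x34 (little-endian) → word 0x34
ver [0+:3] = (word>>0) & 0x7 = 4
tag [3+:4] = (word>>3) & 0xf = 6  ←
cnt [7+:1] = (word>>7) & 0x1 = 0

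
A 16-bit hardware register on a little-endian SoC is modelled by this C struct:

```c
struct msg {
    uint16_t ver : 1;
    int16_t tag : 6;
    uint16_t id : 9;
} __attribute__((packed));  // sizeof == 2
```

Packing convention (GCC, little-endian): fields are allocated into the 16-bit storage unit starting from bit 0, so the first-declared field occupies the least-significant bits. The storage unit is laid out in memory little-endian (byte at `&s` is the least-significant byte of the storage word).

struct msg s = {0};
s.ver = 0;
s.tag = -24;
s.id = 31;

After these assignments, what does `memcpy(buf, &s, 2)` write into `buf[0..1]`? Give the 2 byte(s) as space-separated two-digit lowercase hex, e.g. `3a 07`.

ver:1 = 0 → 0x0 << 0 → word 0x0000
tag:6 = -24 → 0x28 << 1 → word 0x0050
id:9 = 31 → 0x1f << 7 → word 0x0fd0
word = 0x0fd0 → little-endian bytes:
  [0]=0xd0  [1]=0x0f

d0 0f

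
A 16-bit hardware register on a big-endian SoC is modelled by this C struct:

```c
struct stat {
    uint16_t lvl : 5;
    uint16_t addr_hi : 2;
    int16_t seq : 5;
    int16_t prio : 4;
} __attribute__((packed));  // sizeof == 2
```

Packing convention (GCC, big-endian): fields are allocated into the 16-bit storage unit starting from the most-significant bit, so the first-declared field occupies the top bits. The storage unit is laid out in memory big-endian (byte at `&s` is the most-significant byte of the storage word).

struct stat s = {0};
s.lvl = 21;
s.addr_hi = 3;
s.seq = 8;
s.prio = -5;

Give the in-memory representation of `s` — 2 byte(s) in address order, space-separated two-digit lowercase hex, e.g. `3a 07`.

[11+:5] lvl=21 & 0x1f = 0x15; word=0xa800
[9+:2] addr_hi=3 & 0x3 = 0x3; word=0xae00
[4+:5] seq=8 & 0x1f = 0x8; word=0xae80
[0+:4] prio=-5 & 0xf = 0xb; word=0xae8b
word = 0xae8b → big-endian bytes:
  [0]=0xae  [1]=0x8b

ae 8b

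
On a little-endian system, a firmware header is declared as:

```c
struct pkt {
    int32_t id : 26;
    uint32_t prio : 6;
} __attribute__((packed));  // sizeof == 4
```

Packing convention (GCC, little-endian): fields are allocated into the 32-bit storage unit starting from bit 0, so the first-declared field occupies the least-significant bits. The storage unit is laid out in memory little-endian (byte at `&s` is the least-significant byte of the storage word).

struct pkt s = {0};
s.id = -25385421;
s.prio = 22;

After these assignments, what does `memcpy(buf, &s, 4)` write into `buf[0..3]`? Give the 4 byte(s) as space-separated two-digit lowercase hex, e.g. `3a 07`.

33 a6 7c 5a

id (26b) val=-25385421 bits=0x27ca633 at bit 0: 0x027ca633
prio (6b) val=22 bits=0x16 at bit 26: 0x5a7ca633
word = 0x5a7ca633 → little-endian bytes:
  [0]=0x33  [1]=0xa6  [2]=0x7c  [3]=0x5a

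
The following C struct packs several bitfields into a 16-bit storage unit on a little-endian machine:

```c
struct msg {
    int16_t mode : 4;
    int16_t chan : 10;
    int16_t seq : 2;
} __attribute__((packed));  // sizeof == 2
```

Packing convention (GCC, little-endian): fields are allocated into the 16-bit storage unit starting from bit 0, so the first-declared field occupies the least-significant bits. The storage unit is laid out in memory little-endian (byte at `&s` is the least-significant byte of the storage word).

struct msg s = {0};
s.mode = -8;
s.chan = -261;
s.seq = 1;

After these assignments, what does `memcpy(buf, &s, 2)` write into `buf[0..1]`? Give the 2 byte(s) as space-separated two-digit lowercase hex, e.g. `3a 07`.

b8 6f

mode:4 = -8 → 0x8 << 0 → word 0x0008
chan:10 = -261 → 0x2fb << 4 → word 0x2fb8
seq:2 = 1 → 0x1 << 14 → word 0x6fb8
word = 0x6fb8 → little-endian bytes:
  [0]=0xb8  [1]=0x6f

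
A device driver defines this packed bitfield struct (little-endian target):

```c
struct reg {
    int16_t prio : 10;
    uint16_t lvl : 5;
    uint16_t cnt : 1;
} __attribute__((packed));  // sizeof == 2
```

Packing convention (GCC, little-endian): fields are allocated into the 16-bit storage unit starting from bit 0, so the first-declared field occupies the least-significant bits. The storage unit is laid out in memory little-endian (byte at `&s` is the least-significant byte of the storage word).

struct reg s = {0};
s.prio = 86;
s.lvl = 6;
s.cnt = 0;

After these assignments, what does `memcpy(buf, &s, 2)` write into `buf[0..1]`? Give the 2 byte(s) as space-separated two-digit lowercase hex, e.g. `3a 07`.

56 18

prio (10b) val=86 bits=0x56 at bit 0: 0x0056
lvl (5b) val=6 bits=0x6 at bit 10: 0x1856
cnt (1b) val=0 bits=0x0 at bit 15: 0x1856
word = 0x1856 → little-endian bytes:
  [0]=0x56  [1]=0x18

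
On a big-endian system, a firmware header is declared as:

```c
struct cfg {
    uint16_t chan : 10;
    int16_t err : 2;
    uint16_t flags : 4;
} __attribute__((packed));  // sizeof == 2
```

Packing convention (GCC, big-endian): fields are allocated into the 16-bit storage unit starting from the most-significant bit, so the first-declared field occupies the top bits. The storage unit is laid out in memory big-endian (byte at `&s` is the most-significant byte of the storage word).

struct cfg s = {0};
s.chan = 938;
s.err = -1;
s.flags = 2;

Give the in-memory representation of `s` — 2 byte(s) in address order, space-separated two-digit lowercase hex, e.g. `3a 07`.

ea b2

chan:10 = 938 → 0x3aa << 6 → word 0xea80
err:2 = -1 → 0x3 << 4 → word 0xeab0
flags:4 = 2 → 0x2 << 0 → word 0xeab2
word = 0xeab2 → big-endian bytes:
  [0]=0xea  [1]=0xb2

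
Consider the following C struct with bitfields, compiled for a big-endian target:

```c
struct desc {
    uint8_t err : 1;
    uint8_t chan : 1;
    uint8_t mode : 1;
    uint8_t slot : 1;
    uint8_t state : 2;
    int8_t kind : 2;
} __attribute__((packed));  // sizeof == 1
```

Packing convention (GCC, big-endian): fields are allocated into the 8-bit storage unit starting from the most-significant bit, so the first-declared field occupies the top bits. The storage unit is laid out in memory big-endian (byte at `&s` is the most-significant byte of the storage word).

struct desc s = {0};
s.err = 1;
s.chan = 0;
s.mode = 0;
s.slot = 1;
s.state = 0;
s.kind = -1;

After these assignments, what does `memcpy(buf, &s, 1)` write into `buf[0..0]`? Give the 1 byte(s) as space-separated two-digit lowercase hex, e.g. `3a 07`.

[7+:1] err=1 & 0x1 = 0x1; word=0x80
[6+:1] chan=0 & 0x1 = 0x0; word=0x80
[5+:1] mode=0 & 0x1 = 0x0; word=0x80
[4+:1] slot=1 & 0x1 = 0x1; word=0x90
[2+:2] state=0 & 0x3 = 0x0; word=0x90
[0+:2] kind=-1 & 0x3 = 0x3; word=0x93
word = 0x93 → big-endian bytes:
  [0]=0x93

93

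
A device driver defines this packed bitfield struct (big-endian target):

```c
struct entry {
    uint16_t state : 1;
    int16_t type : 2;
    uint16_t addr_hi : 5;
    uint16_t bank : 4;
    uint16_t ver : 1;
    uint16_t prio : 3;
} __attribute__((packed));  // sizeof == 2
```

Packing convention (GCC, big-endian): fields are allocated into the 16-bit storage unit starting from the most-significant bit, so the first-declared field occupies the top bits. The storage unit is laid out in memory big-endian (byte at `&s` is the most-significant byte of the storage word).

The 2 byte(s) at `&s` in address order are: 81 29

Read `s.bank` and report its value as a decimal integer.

2

[0]=0x81 [1]=0x29 (big-endian) → word 0x8129
state [15+:1] = (word>>15) & 0x1 = 1
type [13+:2] = (word>>13) & 0x3 = 0
addr_hi [8+:5] = (word>>8) & 0x1f = 1
bank [4+:4] = (word>>4) & 0xf = 2  ←
ver [3+:1] = (word>>3) & 0x1 = 1
prio [0+:3] = (word>>0) & 0x7 = 1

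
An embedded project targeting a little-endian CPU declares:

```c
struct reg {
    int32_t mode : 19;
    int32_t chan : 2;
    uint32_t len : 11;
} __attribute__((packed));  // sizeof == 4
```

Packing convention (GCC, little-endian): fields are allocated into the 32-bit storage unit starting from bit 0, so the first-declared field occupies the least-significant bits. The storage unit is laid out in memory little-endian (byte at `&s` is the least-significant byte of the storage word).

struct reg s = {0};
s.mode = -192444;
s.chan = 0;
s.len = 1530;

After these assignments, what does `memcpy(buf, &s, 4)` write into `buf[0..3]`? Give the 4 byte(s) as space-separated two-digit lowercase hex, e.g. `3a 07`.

mode:19 = -192444 → 0x51044 << 0 → word 0x00051044
chan:2 = 0 → 0x0 << 19 → word 0x00051044
len:11 = 1530 → 0x5fa << 21 → word 0xbf451044
word = 0xbf451044 → little-endian bytes:
  [0]=0x44  [1]=0x10  [2]=0x45  [3]=0xbf

44 10 45 bf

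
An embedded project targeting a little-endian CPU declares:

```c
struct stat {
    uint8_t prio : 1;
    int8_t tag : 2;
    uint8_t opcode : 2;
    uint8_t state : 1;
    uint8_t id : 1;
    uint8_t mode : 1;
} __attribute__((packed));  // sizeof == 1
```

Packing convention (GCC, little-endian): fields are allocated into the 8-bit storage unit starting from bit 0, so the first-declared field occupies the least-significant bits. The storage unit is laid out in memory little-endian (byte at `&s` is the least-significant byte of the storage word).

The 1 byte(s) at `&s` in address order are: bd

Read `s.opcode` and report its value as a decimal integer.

[0]=0xbd (little-endian) → word 0xbd
prio:1 @ bit 0 → (0xbd>>0)&0x1 = 0x1
tag:2 @ bit 1 → (0xbd>>1)&0x3 = 0x2
opcode:2 @ bit 3 → (0xbd>>3)&0x3 = 0x3  ←
state:1 @ bit 5 → (0xbd>>5)&0x1 = 0x1
id:1 @ bit 6 → (0xbd>>6)&0x1 = 0x0
mode:1 @ bit 7 → (0xbd>>7)&0x1 = 0x1

3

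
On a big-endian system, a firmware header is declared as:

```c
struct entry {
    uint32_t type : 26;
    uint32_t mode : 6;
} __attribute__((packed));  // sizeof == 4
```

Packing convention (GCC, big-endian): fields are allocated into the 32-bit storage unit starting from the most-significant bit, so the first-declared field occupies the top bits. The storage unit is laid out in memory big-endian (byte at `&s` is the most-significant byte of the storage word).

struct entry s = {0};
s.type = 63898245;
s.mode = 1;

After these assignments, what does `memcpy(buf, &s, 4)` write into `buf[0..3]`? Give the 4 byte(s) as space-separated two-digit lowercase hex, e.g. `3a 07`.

f3 c0 a1 41

[6+:26] type=63898245 & 0x3ffffff = 0x3cf0285; word=0xf3c0a140
[0+:6] mode=1 & 0x3f = 0x1; word=0xf3c0a141
word = 0xf3c0a141 → big-endian bytes:
  [0]=0xf3  [1]=0xc0  [2]=0xa1  [3]=0x41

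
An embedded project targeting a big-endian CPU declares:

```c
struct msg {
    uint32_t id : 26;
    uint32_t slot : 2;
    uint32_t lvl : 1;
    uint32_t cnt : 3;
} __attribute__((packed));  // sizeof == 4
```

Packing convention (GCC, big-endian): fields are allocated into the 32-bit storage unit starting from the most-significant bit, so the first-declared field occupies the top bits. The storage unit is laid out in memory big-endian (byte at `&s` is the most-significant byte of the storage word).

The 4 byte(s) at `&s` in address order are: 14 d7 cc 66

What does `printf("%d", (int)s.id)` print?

[0]=0x14 [1]=0xd7 [2]=0xcc [3]=0x66 (big-endian) → word 0x14d7cc66
id [6+:26] = (word>>6) & 0x3ffffff = 5463857  ←
slot [4+:2] = (word>>4) & 0x3 = 2
lvl [3+:1] = (word>>3) & 0x1 = 0
cnt [0+:3] = (word>>0) & 0x7 = 6

5463857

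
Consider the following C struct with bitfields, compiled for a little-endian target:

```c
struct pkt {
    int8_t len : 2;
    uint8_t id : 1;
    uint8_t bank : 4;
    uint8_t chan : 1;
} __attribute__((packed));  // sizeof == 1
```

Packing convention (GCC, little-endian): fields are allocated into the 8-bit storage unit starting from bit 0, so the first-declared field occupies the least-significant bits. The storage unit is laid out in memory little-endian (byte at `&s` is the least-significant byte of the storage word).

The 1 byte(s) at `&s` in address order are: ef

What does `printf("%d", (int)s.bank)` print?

13

[0]=0xef (little-endian) → word 0xef
len [0+:2] = (word>>0) & 0x3 = 3
id [2+:1] = (word>>2) & 0x1 = 1
bank [3+:4] = (word>>3) & 0xf = 13  ←
chan [7+:1] = (word>>7) & 0x1 = 1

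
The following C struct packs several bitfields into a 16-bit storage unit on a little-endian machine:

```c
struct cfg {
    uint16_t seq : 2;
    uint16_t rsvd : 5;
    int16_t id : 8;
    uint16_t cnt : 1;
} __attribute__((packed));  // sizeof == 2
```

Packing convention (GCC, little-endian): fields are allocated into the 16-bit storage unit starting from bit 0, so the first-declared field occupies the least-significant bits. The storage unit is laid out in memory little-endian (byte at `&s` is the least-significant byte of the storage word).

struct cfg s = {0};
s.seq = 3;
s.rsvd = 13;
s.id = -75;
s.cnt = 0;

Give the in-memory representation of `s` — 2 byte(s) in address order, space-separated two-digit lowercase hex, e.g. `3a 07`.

seq:2 = 3 → 0x3 << 0 → word 0x0003
rsvd:5 = 13 → 0xd << 2 → word 0x0037
id:8 = -75 → 0xb5 << 7 → word 0x5ab7
cnt:1 = 0 → 0x0 << 15 → word 0x5ab7
word = 0x5ab7 → little-endian bytes:
  [0]=0xb7  [1]=0x5a

b7 5a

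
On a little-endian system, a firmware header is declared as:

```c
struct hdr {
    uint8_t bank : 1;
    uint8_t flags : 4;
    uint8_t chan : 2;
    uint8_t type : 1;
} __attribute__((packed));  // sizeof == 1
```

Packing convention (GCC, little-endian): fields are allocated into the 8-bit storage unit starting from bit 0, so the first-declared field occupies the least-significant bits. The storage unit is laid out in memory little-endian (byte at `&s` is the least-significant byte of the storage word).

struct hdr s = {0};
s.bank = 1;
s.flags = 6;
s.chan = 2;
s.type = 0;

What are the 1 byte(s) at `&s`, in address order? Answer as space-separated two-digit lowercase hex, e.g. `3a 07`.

bank:1 = 1 → 0x1 << 0 → word 0x01
flags:4 = 6 → 0x6 << 1 → word 0x0d
chan:2 = 2 → 0x2 << 5 → word 0x4d
type:1 = 0 → 0x0 << 7 → word 0x4d
word = 0x4d → little-endian bytes:
  [0]=0x4d

4d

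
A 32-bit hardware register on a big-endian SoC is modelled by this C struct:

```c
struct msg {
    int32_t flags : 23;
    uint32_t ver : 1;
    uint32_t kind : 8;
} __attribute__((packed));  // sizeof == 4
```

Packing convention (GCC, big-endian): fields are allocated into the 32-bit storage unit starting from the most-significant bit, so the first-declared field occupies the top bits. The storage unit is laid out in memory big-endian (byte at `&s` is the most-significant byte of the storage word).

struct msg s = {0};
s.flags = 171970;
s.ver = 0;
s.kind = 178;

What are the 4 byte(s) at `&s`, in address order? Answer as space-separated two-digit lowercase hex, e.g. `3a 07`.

flags (23b) val=171970 bits=0x29fc2 at bit 9: 0x053f8400
ver (1b) val=0 bits=0x0 at bit 8: 0x053f8400
kind (8b) val=178 bits=0xb2 at bit 0: 0x053f84b2
word = 0x053f84b2 → big-endian bytes:
  [0]=0x05  [1]=0x3f  [2]=0x84  [3]=0xb2

05 3f 84 b2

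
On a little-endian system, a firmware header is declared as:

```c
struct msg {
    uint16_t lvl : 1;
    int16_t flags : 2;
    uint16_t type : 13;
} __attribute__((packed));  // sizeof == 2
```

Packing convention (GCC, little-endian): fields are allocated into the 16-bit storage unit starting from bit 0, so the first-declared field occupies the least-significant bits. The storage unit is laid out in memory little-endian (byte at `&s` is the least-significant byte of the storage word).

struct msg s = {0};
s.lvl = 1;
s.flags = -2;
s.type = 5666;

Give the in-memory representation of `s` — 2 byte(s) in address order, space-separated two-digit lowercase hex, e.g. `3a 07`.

15 b1

lvl (1b) val=1 bits=0x1 at bit 0: 0x0001
flags (2b) val=-2 bits=0x2 at bit 1: 0x0005
type (13b) val=5666 bits=0x1622 at bit 3: 0xb115
word = 0xb115 → little-endian bytes:
  [0]=0x15  [1]=0xb1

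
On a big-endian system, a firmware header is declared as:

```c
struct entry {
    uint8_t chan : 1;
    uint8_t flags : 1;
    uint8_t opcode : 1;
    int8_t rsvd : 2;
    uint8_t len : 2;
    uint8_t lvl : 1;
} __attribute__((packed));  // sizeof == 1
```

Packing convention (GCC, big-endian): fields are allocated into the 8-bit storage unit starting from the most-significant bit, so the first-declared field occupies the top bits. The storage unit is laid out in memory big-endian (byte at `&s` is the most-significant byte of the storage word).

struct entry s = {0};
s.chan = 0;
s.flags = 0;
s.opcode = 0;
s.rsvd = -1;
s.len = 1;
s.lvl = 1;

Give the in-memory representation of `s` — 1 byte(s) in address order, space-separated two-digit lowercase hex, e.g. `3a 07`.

chan (1b) val=0 bits=0x0 at bit 7: 0x00
flags (1b) val=0 bits=0x0 at bit 6: 0x00
opcode (1b) val=0 bits=0x0 at bit 5: 0x00
rsvd (2b) val=-1 bits=0x3 at bit 3: 0x18
len (2b) val=1 bits=0x1 at bit 1: 0x1a
lvl (1b) val=1 bits=0x1 at bit 0: 0x1b
word = 0x1b → big-endian bytes:
  [0]=0x1b

1b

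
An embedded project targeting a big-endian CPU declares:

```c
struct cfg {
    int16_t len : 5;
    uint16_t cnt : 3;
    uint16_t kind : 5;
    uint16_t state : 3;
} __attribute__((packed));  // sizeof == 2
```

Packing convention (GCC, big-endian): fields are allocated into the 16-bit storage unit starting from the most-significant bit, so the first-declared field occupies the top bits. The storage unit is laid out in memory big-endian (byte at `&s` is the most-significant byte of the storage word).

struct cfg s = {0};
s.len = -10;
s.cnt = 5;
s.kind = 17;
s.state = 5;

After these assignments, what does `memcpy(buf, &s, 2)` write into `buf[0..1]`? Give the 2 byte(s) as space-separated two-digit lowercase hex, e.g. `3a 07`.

b5 8d

[11+:5] len=-10 & 0x1f = 0x16; word=0xb000
[8+:3] cnt=5 & 0x7 = 0x5; word=0xb500
[3+:5] kind=17 & 0x1f = 0x11; word=0xb588
[0+:3] state=5 & 0x7 = 0x5; word=0xb58d
word = 0xb58d → big-endian bytes:
  [0]=0xb5  [1]=0x8d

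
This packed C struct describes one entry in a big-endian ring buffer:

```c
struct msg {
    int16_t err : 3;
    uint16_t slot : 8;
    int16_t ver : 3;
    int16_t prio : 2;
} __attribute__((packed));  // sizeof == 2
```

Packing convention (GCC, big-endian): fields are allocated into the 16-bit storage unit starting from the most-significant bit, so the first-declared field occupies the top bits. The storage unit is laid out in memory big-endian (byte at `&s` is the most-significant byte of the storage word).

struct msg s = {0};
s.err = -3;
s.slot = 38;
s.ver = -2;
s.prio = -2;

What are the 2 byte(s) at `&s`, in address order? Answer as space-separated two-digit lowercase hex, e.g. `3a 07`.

a4 da

err (3b) val=-3 bits=0x5 at bit 13: 0xa000
slot (8b) val=38 bits=0x26 at bit 5: 0xa4c0
ver (3b) val=-2 bits=0x6 at bit 2: 0xa4d8
prio (2b) val=-2 bits=0x2 at bit 0: 0xa4da
word = 0xa4da → big-endian bytes:
  [0]=0xa4  [1]=0xda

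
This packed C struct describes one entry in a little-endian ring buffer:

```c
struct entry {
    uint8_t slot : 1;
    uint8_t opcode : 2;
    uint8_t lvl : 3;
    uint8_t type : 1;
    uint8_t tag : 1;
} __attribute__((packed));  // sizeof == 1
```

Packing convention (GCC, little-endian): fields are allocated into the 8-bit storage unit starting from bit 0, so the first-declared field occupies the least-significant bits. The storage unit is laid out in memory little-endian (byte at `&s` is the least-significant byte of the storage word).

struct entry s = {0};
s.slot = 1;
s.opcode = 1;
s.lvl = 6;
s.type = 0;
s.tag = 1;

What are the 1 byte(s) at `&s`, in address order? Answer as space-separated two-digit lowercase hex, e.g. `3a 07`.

slot (1b) val=1 bits=0x1 at bit 0: 0x01
opcode (2b) val=1 bits=0x1 at bit 1: 0x03
lvl (3b) val=6 bits=0x6 at bit 3: 0x33
type (1b) val=0 bits=0x0 at bit 6: 0x33
tag (1b) val=1 bits=0x1 at bit 7: 0xb3
word = 0xb3 → little-endian bytes:
  [0]=0xb3

b3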